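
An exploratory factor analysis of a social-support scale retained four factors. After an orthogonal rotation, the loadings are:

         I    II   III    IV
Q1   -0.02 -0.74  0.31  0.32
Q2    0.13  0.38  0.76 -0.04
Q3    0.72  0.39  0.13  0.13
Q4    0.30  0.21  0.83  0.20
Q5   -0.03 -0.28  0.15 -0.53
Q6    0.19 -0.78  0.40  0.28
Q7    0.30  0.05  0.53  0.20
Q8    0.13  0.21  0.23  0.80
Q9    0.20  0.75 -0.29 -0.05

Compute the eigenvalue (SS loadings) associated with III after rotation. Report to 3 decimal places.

1.980

SS loadings for III = 0.31² + 0.76² + 0.13² + 0.83² + 0.15² + 0.40² + 0.53² + 0.23² + (-0.29)² = 0.0961 + 0.5776 + 0.0169 + 0.6889 + 0.0225 + 0.1600 + 0.2809 + 0.0529 + 0.0841 = 1.9799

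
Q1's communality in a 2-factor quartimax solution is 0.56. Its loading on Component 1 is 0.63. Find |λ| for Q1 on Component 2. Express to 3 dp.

Under orthogonal rotation h² = Σλ², so λ_Component 2² = h² − (0.3969) = 0.56 − 0.3969 = 0.1631.
|λ| = √0.1631 = 0.4039.

0.404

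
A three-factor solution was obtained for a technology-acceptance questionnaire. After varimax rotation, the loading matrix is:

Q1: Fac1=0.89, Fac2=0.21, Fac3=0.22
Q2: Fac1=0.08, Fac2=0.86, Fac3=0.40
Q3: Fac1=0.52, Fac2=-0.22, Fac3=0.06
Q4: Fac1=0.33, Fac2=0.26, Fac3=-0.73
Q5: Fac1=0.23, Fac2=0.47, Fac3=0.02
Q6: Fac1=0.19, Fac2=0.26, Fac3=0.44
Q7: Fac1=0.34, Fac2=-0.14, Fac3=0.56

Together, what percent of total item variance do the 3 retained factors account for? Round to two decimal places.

54.90%

Communalities: 0.8846, 0.9060, 0.3224, 0.7094, 0.2742, 0.2973, 0.4488; Σh² = 3.8427.
Total variance with 7 standardized items is 7, so the solution explains 3.8427/7 = 0.5490 = 54.90%.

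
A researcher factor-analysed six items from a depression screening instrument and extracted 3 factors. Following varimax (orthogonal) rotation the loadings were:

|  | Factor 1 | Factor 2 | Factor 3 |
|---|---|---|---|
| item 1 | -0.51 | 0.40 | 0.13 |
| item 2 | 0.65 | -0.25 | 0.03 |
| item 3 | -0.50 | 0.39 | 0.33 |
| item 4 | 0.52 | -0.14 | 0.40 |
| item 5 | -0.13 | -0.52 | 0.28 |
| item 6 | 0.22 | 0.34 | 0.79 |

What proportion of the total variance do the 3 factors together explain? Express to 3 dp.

SS loadings by factor: 1.2683, 0.7802, 0.9892; total = 3.0377.
Total variance with 6 standardized items is 6, so the solution explains 3.0377/6 = 0.5063.

0.506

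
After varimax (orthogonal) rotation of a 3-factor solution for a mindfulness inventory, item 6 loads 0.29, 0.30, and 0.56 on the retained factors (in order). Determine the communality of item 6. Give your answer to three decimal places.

0.488

h² = 0.29² + 0.30² + 0.56² = 0.0841 + 0.0900 + 0.3136 = 0.4877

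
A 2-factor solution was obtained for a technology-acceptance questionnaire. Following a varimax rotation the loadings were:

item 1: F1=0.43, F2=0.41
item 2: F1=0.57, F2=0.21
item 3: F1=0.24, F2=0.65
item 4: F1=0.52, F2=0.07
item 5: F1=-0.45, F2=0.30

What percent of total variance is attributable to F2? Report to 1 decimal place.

SS loadings for F2 = 0.41² + 0.21² + 0.65² + 0.07² + 0.30² = 0.7296
With 5 standardized items, total variance = 5. Proportion = 0.7296/5 = 0.1459 → 14.59%.

14.6%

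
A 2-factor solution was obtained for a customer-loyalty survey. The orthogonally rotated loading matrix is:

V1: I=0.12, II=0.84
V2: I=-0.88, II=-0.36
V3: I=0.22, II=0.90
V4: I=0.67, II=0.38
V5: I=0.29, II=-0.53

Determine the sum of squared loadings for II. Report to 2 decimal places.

2.07

SS loadings for II = 0.84² + (-0.36)² + 0.90² + 0.38² + (-0.53)² = 0.7056 + 0.1296 + 0.8100 + 0.1444 + 0.2809 = 2.0705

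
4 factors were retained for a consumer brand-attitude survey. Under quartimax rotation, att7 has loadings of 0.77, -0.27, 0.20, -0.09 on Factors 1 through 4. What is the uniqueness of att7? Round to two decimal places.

0.29

h² = 0.77² + (-0.27)² + 0.20² + (-0.09)² = 0.5929 + 0.0729 + 0.0400 + 0.0081 = 0.7139
Uniqueness u² = 1 − h² = 1 − 0.7139 = 0.2861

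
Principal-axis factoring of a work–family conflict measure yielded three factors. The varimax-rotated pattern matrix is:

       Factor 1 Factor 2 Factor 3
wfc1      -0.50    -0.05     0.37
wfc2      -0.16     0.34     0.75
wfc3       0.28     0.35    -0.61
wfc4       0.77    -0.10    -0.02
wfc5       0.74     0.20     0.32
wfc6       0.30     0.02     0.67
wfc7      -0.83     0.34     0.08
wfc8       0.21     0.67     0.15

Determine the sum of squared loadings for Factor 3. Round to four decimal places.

1.6521

SS loadings for Factor 3 = 0.37² + 0.75² + (-0.61)² + (-0.02)² + 0.32² + 0.67² + 0.08² + 0.15² = 0.1369 + 0.5625 + 0.3721 + 0.0004 + 0.1024 + 0.4489 + 0.0064 + 0.0225 = 1.6521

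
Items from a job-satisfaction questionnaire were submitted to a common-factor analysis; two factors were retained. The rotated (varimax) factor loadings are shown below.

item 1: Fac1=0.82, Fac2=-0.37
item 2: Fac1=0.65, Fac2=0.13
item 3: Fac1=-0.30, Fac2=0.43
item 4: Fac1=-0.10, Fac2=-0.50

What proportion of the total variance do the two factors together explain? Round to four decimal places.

SS loadings by factor: 1.1949, 0.5887; total = 1.7836.
Total variance with 4 standardized items is 4, so the solution explains 1.7836/4 = 0.4459.

0.4459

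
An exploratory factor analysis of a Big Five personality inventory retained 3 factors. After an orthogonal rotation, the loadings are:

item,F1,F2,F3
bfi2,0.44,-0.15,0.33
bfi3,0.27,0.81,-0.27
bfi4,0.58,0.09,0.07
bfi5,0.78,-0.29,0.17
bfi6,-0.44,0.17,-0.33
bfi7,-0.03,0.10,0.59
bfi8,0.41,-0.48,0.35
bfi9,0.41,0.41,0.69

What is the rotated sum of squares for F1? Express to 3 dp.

SS loadings for F1 = 0.44² + 0.27² + 0.58² + 0.78² + (-0.44)² + (-0.03)² + 0.41² + 0.41² = 0.1936 + 0.0729 + 0.3364 + 0.6084 + 0.1936 + 0.0009 + 0.1681 + 0.1681 = 1.7420

1.742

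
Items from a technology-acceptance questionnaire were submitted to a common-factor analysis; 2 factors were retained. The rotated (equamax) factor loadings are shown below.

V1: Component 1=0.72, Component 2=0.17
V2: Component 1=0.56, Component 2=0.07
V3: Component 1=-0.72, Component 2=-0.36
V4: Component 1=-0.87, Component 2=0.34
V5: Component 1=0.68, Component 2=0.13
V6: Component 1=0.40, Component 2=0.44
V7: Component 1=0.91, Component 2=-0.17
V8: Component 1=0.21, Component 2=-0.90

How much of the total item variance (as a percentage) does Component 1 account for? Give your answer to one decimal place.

SS loadings for Component 1 = 0.72² + 0.56² + (-0.72)² + (-0.87)² + 0.68² + 0.40² + 0.91² + 0.21² = 3.6019
With 8 standardized items, total variance = 8. Proportion = 3.6019/8 = 0.4502 → 45.02%.

45.0%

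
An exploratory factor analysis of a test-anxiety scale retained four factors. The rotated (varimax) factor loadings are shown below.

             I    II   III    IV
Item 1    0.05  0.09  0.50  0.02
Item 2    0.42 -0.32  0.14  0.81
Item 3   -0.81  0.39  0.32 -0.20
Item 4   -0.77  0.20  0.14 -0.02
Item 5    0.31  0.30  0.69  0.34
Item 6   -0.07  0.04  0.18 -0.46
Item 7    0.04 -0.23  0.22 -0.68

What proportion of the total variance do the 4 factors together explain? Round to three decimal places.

Communalities: 0.2610, 0.9545, 0.9506, 0.6529, 0.7778, 0.2505, 0.5653; Σh² = 4.4126.
Total variance with 7 standardized items is 7, so the solution explains 4.4126/7 = 0.6304.

0.630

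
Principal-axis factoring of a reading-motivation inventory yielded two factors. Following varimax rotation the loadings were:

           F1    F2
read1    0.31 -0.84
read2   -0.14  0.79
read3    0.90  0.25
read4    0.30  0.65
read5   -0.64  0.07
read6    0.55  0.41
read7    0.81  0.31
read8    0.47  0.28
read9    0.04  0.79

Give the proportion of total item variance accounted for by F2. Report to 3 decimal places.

0.310

SS loadings for F2 = (-0.84)² + 0.79² + 0.25² + 0.65² + 0.07² + 0.41² + 0.31² + 0.28² + 0.79² = 2.7863
Proportion of variance = 2.7863 / 9 = 0.3096.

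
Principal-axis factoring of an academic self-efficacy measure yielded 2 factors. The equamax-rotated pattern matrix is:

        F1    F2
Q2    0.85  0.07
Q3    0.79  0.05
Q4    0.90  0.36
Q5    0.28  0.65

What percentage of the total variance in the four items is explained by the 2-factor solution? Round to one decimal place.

69.9%

SS loadings by factor: 2.2350, 0.5595; total = 2.7945.
Total variance with 4 standardized items is 4, so the solution explains 2.7945/4 = 0.6986 = 69.86%.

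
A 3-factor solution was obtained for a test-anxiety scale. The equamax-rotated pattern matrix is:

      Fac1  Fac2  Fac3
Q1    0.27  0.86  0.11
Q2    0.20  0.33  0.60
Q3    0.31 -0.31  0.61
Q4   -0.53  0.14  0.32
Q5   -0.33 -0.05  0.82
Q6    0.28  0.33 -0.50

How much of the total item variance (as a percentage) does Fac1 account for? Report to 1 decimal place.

SS loadings for Fac1 = 0.27² + 0.20² + 0.31² + (-0.53)² + (-0.33)² + 0.28² = 0.6772
With 6 standardized items, total variance = 6. Proportion = 0.6772/6 = 0.1129 → 11.29%.

11.3%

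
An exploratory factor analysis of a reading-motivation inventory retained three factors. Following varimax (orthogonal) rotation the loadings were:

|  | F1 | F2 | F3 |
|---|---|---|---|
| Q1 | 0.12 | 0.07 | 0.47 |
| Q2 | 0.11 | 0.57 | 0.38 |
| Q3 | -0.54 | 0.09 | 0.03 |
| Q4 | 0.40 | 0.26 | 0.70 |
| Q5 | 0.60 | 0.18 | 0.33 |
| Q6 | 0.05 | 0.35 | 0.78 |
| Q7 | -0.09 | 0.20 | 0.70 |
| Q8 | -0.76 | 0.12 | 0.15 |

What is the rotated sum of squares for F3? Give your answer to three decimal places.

2.086

SS loadings for F3 = 0.47² + 0.38² + 0.03² + 0.70² + 0.33² + 0.78² + 0.70² + 0.15² = 0.2209 + 0.1444 + 0.0009 + 0.4900 + 0.1089 + 0.6084 + 0.4900 + 0.0225 = 2.0860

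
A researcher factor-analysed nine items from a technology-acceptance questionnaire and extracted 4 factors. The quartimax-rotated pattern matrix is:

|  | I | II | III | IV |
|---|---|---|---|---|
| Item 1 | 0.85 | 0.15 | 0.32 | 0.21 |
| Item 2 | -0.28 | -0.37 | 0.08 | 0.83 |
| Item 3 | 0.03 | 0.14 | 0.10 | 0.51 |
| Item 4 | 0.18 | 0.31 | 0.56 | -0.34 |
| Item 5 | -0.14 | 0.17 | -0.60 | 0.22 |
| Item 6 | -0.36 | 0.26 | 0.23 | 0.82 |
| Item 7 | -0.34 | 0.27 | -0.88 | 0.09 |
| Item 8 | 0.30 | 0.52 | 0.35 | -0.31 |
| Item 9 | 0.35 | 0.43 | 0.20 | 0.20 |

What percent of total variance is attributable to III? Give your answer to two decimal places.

SS loadings for III = 0.32² + 0.08² + 0.10² + 0.56² + (-0.60)² + 0.23² + (-0.88)² + 0.35² + 0.20² = 1.7822
With 9 standardized items, total variance = 9. Proportion = 1.7822/9 = 0.1980 → 19.80%.

19.80%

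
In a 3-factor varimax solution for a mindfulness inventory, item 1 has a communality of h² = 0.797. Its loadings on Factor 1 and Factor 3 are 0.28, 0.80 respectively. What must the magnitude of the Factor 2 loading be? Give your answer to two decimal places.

Under orthogonal rotation h² = Σλ², so λ_Factor 2² = h² − (0.7184) = 0.797 − 0.7184 = 0.0786.
|λ| = √0.0786 = 0.2804.

0.28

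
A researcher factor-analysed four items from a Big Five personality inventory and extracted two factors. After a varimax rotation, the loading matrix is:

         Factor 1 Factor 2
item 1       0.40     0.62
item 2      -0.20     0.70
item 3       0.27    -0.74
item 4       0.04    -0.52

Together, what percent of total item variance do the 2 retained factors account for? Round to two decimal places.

SS loadings by factor: 0.2745, 1.6924; total = 1.9669.
Total variance with 4 standardized items is 4, so the solution explains 1.9669/4 = 0.4917 = 49.17%.

49.17%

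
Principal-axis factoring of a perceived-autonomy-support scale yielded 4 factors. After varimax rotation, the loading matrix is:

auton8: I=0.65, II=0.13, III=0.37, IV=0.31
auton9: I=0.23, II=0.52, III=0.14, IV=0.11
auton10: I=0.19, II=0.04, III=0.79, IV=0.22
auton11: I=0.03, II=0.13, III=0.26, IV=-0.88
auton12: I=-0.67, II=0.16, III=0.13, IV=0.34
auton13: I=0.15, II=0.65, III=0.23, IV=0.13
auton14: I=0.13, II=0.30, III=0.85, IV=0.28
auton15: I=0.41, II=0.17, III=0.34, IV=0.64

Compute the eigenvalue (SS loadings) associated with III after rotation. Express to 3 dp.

1.756

SS loadings for III = 0.37² + 0.14² + 0.79² + 0.26² + 0.13² + 0.23² + 0.85² + 0.34² = 0.1369 + 0.0196 + 0.6241 + 0.0676 + 0.0169 + 0.0529 + 0.7225 + 0.1156 = 1.7561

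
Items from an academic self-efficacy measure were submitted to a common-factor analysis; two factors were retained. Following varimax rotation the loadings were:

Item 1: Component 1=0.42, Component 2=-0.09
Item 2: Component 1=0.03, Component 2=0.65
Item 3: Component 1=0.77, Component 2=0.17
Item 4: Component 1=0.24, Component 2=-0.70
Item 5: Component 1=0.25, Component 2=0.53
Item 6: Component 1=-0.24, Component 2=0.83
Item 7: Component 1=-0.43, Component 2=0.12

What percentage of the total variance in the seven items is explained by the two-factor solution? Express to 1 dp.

Communalities: 0.1845, 0.4234, 0.6218, 0.5476, 0.3434, 0.7465, 0.1993; Σh² = 3.0665.
Total variance with 7 standardized items is 7, so the solution explains 3.0665/7 = 0.4381 = 43.81%.

43.8%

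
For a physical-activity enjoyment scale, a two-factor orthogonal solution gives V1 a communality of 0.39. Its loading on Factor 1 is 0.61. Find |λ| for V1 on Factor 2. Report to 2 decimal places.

Under orthogonal rotation h² = Σλ², so λ_Factor 2² = h² − (0.3721) = 0.39 − 0.3721 = 0.0179.
|λ| = √0.0179 = 0.1338.

0.13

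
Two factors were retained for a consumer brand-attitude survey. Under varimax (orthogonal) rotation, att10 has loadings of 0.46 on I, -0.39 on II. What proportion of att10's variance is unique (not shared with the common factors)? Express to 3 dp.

h² = 0.46² + (-0.39)² = 0.2116 + 0.1521 = 0.3637
Uniqueness u² = 1 − h² = 1 − 0.3637 = 0.6363

0.636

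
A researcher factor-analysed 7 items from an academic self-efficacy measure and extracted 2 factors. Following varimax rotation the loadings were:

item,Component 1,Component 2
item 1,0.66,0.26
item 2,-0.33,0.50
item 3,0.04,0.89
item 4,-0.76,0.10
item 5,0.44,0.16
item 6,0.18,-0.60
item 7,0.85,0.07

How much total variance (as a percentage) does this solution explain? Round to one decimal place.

51.2%

Communalities: 0.5032, 0.3589, 0.7937, 0.5876, 0.2192, 0.3924, 0.7274; Σh² = 3.5824.
Total variance with 7 standardized items is 7, so the solution explains 3.5824/7 = 0.5118 = 51.18%.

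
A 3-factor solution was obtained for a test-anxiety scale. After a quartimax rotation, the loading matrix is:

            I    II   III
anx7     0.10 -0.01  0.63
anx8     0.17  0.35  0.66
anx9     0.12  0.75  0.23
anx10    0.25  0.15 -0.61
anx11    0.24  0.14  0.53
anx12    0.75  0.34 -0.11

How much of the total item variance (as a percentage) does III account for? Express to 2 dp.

SS loadings for III = 0.63² + 0.66² + 0.23² + (-0.61)² + 0.53² + (-0.11)² = 1.5505
With 6 standardized items, total variance = 6. Proportion = 1.5505/6 = 0.2584 → 25.84%.

25.84%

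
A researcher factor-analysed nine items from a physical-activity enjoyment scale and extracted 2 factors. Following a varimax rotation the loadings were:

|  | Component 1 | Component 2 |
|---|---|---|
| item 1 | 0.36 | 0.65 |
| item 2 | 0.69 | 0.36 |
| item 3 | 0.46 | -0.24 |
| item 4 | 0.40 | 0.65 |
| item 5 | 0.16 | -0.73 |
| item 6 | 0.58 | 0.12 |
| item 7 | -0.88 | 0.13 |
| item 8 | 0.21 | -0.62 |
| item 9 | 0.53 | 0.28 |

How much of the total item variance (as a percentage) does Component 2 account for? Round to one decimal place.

22.9%

SS loadings for Component 2 = 0.65² + 0.36² + (-0.24)² + 0.65² + (-0.73)² + 0.12² + 0.13² + (-0.62)² + 0.28² = 2.0592
With 9 standardized items, total variance = 9. Proportion = 2.0592/9 = 0.2288 → 22.88%.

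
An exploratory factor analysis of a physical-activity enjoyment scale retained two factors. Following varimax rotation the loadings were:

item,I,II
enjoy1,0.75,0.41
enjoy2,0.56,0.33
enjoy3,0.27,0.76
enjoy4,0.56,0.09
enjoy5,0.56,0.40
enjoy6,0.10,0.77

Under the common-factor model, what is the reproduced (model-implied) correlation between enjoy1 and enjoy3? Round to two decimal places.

0.51

r̂ = Σ λ_i·λ_j across factors = (0.75)(0.27) + (0.41)(0.76)
  = +0.2025 +0.3116 = 0.5141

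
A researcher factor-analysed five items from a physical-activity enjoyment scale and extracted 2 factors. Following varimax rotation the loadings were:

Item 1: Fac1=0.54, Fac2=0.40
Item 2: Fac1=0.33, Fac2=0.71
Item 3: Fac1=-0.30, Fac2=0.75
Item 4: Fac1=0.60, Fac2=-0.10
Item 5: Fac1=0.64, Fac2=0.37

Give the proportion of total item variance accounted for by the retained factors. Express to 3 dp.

0.527

SS loadings by factor: 1.2601, 1.3735; total = 2.6336.
Total variance with 5 standardized items is 5, so the solution explains 2.6336/5 = 0.5267.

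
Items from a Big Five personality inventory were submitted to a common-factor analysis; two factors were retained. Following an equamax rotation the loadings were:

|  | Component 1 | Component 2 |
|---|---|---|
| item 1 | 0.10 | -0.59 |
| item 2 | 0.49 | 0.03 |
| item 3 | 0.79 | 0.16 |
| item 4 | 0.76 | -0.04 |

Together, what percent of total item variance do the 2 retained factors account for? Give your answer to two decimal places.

45.70%

SS loadings by factor: 1.4518, 0.3762; total = 1.8280.
Total variance with 4 standardized items is 4, so the solution explains 1.8280/4 = 0.4570 = 45.70%.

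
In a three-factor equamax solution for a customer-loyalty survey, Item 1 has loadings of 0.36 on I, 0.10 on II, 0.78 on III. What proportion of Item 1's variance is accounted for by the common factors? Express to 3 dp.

0.748

h² = 0.36² + 0.10² + 0.78² = 0.1296 + 0.0100 + 0.6084 = 0.7480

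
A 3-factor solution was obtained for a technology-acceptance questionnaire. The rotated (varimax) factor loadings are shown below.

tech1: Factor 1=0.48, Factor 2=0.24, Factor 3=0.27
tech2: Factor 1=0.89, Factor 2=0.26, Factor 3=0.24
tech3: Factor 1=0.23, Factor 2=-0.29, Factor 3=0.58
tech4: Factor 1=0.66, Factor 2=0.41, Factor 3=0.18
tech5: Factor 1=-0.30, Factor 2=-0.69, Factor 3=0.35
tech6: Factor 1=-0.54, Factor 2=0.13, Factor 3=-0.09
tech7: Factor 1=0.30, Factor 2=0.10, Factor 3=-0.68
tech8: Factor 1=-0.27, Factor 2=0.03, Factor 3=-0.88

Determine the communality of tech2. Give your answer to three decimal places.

h² = 0.89² + 0.26² + 0.24² = 0.7921 + 0.0676 + 0.0576 = 0.9173

0.917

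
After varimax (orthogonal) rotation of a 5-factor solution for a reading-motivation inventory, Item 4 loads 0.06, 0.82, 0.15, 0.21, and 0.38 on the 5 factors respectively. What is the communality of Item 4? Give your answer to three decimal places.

0.887

h² = 0.06² + 0.82² + 0.15² + 0.21² + 0.38² = 0.0036 + 0.6724 + 0.0225 + 0.0441 + 0.1444 = 0.8870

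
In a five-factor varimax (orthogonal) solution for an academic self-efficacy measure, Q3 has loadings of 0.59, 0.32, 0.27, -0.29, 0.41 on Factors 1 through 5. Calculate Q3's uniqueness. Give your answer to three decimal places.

h² = 0.59² + 0.32² + 0.27² + (-0.29)² + 0.41² = 0.3481 + 0.1024 + 0.0729 + 0.0841 + 0.1681 = 0.7756
Uniqueness u² = 1 − h² = 1 − 0.7756 = 0.2244

0.224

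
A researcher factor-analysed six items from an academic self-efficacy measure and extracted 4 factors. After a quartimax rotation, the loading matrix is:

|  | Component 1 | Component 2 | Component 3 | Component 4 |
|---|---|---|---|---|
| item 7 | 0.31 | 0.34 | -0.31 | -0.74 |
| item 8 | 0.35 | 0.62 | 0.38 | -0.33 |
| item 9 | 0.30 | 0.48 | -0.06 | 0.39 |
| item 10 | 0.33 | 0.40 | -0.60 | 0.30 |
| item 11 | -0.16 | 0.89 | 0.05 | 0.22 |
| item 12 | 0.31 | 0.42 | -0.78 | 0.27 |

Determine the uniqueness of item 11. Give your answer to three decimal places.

h² = (-0.16)² + 0.89² + 0.05² + 0.22² = 0.0256 + 0.7921 + 0.0025 + 0.0484 = 0.8686
Uniqueness u² = 1 − h² = 1 − 0.8686 = 0.1314

0.131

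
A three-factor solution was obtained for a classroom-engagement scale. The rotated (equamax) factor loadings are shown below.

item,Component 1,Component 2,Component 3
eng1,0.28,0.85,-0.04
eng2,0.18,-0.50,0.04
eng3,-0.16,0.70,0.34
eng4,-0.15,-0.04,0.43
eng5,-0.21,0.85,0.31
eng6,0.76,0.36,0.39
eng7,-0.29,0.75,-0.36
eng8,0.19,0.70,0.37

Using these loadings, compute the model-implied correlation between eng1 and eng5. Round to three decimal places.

r̂ = Σ λ_i·λ_j across factors = (0.28)(-0.21) + (0.85)(0.85) + (-0.04)(0.31)
  = -0.0588 +0.7225 -0.0124 = 0.6513

0.651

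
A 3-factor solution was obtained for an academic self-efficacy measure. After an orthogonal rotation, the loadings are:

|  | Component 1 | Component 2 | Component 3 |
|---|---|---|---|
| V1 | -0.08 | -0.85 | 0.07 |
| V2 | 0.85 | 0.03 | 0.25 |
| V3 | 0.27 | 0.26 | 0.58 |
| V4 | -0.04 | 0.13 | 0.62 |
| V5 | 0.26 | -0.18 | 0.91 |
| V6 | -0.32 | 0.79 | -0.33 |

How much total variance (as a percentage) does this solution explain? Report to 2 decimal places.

Communalities: 0.7338, 0.7859, 0.4769, 0.4029, 0.9281, 0.8354; Σh² = 4.1630.
Total variance with 6 standardized items is 6, so the solution explains 4.1630/6 = 0.6938 = 69.38%.

69.38%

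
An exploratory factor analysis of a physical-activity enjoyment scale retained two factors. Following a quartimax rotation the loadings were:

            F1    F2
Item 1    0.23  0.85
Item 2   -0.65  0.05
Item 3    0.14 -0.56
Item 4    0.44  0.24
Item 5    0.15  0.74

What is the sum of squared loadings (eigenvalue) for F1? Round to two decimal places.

SS loadings for F1 = 0.23² + (-0.65)² + 0.14² + 0.44² + 0.15² = 0.0529 + 0.4225 + 0.0196 + 0.1936 + 0.0225 = 0.7111

0.71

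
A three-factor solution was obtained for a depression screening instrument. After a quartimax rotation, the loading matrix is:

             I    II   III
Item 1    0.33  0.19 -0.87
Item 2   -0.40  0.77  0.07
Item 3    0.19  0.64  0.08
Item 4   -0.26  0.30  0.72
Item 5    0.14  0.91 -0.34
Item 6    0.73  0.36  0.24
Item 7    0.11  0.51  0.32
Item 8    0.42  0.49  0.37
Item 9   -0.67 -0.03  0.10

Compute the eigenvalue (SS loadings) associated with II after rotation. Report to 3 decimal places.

SS loadings for II = 0.19² + 0.77² + 0.64² + 0.30² + 0.91² + 0.36² + 0.51² + 0.49² + (-0.03)² = 0.0361 + 0.5929 + 0.4096 + 0.0900 + 0.8281 + 0.1296 + 0.2601 + 0.2401 + 0.0009 = 2.5874

2.587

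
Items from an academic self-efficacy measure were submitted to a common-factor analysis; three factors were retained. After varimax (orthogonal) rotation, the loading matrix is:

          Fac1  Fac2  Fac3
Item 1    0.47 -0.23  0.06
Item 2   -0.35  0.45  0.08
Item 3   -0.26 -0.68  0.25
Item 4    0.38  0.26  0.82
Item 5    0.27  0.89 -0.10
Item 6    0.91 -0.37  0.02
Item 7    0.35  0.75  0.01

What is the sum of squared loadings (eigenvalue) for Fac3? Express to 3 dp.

0.755

SS loadings for Fac3 = 0.06² + 0.08² + 0.25² + 0.82² + (-0.10)² + 0.02² + 0.01² = 0.0036 + 0.0064 + 0.0625 + 0.6724 + 0.0100 + 0.0004 + 0.0001 = 0.7554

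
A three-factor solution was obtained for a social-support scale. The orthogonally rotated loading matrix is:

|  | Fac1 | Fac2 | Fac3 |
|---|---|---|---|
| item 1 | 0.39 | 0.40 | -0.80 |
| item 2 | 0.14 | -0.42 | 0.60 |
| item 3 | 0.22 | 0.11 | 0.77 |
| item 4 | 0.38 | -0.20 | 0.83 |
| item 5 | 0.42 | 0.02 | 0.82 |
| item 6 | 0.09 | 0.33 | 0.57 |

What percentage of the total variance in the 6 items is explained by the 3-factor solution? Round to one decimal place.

72.1%

SS loadings by factor: 0.5490, 0.4978, 3.2791; total = 4.3259.
Total variance with 6 standardized items is 6, so the solution explains 4.3259/6 = 0.7210 = 72.10%.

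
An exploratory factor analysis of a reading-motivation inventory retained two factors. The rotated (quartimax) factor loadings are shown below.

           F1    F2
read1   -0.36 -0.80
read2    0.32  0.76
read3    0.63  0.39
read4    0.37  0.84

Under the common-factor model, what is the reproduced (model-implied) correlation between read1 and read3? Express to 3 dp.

-0.539

r̂ = Σ λ_i·λ_j across factors = (-0.36)(0.63) + (-0.80)(0.39)
  = -0.2268 -0.3120 = -0.5388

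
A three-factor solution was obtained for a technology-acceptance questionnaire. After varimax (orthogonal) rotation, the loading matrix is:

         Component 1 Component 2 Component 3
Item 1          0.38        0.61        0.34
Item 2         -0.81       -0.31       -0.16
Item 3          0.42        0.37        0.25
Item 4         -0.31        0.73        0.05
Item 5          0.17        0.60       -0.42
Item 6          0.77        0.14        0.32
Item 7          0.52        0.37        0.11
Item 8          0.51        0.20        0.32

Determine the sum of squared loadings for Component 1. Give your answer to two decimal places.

2.23

SS loadings for Component 1 = 0.38² + (-0.81)² + 0.42² + (-0.31)² + 0.17² + 0.77² + 0.52² + 0.51² = 0.1444 + 0.6561 + 0.1764 + 0.0961 + 0.0289 + 0.5929 + 0.2704 + 0.2601 = 2.2253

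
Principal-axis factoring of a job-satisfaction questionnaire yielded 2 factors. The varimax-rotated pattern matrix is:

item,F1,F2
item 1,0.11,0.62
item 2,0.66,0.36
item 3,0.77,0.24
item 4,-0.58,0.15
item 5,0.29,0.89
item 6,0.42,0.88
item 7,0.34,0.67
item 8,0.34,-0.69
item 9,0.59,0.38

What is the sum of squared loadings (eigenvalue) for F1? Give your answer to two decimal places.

2.22

SS loadings for F1 = 0.11² + 0.66² + 0.77² + (-0.58)² + 0.29² + 0.42² + 0.34² + 0.34² + 0.59² = 0.0121 + 0.4356 + 0.5929 + 0.3364 + 0.0841 + 0.1764 + 0.1156 + 0.1156 + 0.3481 = 2.2168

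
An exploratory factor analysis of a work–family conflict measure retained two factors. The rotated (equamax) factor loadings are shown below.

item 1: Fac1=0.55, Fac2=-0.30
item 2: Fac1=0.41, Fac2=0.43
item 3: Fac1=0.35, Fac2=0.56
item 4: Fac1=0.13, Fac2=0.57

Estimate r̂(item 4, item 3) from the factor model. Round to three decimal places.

0.365

r̂ = Σ λ_i·λ_j across factors = (0.13)(0.35) + (0.57)(0.56)
  = +0.0455 +0.3192 = 0.3647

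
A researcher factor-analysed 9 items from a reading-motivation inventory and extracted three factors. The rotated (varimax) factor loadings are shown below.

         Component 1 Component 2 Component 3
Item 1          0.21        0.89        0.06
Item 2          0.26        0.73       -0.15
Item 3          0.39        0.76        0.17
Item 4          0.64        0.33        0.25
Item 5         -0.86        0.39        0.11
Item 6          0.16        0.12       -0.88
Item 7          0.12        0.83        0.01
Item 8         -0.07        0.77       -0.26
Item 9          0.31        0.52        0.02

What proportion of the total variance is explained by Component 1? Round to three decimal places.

0.173

SS loadings for Component 1 = 0.21² + 0.26² + 0.39² + 0.64² + (-0.86)² + 0.16² + 0.12² + (-0.07)² + 0.31² = 1.5540
Proportion of variance = 1.5540 / 9 = 0.1727.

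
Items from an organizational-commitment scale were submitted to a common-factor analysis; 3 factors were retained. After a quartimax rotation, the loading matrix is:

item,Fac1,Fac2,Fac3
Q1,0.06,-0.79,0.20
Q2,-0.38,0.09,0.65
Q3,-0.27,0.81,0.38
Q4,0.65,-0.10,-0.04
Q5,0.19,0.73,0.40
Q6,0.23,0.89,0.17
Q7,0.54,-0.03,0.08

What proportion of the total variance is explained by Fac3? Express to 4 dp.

SS loadings for Fac3 = 0.20² + 0.65² + 0.38² + (-0.04)² + 0.40² + 0.17² + 0.08² = 0.8038
Proportion of variance = 0.8038 / 7 = 0.1148.

0.1148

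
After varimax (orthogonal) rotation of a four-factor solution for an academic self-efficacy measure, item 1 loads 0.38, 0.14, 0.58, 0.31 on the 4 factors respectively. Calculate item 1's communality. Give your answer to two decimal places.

0.60

h² = 0.38² + 0.14² + 0.58² + 0.31² = 0.1444 + 0.0196 + 0.3364 + 0.0961 = 0.5965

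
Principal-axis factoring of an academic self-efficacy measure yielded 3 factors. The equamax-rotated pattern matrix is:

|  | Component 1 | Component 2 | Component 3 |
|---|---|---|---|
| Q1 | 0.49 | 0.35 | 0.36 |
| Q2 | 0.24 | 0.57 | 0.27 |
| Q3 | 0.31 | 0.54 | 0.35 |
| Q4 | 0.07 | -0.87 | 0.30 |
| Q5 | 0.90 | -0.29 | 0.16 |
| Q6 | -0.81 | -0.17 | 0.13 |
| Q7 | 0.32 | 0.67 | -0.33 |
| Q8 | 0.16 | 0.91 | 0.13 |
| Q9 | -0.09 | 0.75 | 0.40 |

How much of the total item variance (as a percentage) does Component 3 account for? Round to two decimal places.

SS loadings for Component 3 = 0.36² + 0.27² + 0.35² + 0.30² + 0.16² + 0.13² + (-0.33)² + 0.13² + 0.40² = 0.7433
With 9 standardized items, total variance = 9. Proportion = 0.7433/9 = 0.0826 → 8.26%.

8.26%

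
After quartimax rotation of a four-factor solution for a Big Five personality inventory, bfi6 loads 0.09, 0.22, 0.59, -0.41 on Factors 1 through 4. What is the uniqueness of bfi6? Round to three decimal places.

h² = 0.09² + 0.22² + 0.59² + (-0.41)² = 0.0081 + 0.0484 + 0.3481 + 0.1681 = 0.5727
Uniqueness u² = 1 − h² = 1 − 0.5727 = 0.4273

0.427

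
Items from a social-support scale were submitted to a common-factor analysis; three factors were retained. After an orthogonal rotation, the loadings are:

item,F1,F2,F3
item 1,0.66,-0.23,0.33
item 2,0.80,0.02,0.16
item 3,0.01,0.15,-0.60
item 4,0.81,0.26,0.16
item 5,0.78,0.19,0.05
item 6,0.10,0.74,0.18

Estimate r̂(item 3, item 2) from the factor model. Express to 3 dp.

r̂ = Σ λ_i·λ_j across factors = (0.01)(0.80) + (0.15)(0.02) + (-0.60)(0.16)
  = +0.0080 +0.0030 -0.0960 = -0.0850

-0.085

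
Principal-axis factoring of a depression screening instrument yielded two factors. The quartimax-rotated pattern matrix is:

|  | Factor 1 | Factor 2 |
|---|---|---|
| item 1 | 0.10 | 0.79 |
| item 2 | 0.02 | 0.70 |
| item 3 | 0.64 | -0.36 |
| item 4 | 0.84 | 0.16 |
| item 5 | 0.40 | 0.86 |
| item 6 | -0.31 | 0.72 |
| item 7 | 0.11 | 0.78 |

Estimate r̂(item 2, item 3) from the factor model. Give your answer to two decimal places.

-0.24

r̂ = Σ λ_i·λ_j across factors = (0.02)(0.64) + (0.70)(-0.36)
  = +0.0128 -0.2520 = -0.2392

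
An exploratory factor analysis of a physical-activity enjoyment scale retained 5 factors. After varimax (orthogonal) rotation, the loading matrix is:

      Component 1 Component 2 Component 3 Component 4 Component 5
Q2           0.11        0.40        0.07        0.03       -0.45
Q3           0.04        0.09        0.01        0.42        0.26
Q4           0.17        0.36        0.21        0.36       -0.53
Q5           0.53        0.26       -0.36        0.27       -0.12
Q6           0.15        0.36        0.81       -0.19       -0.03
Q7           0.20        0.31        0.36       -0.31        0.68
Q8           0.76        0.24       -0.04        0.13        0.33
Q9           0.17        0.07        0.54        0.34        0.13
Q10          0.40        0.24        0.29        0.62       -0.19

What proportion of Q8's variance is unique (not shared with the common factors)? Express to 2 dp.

0.24

h² = 0.76² + 0.24² + (-0.04)² + 0.13² + 0.33² = 0.5776 + 0.0576 + 0.0016 + 0.0169 + 0.1089 = 0.7626
Uniqueness u² = 1 − h² = 1 − 0.7626 = 0.2374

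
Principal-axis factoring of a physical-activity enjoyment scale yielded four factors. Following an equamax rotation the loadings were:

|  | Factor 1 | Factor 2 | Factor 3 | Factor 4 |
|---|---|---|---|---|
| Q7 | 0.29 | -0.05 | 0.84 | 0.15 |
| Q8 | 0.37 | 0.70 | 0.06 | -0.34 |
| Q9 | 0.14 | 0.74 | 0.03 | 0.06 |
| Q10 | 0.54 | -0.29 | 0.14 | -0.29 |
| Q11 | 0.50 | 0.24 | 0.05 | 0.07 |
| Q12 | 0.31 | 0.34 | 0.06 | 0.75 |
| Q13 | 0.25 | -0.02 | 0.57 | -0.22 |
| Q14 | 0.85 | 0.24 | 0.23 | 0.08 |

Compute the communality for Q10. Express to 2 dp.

0.48

h² = 0.54² + (-0.29)² + 0.14² + (-0.29)² = 0.2916 + 0.0841 + 0.0196 + 0.0841 = 0.4794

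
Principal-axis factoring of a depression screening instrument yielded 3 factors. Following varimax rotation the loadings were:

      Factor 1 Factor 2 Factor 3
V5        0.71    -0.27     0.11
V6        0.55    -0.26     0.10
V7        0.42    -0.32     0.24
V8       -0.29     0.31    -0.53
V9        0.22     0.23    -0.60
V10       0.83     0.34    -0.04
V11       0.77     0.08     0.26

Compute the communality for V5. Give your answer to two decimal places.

0.59

h² = 0.71² + (-0.27)² + 0.11² = 0.5041 + 0.0729 + 0.0121 = 0.5891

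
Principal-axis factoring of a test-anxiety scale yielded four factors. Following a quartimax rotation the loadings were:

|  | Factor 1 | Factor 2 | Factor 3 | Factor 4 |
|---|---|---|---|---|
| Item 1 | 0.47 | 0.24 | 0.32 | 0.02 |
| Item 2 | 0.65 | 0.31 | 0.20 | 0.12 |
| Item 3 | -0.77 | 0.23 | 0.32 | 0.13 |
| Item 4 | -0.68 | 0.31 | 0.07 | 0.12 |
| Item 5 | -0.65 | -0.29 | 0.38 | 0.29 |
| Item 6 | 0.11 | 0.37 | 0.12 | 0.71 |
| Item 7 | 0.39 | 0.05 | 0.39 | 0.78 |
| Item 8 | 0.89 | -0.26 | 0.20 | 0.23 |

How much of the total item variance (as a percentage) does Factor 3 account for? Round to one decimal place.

SS loadings for Factor 3 = 0.32² + 0.20² + 0.32² + 0.07² + 0.38² + 0.12² + 0.39² + 0.20² = 0.6006
With 8 standardized items, total variance = 8. Proportion = 0.6006/8 = 0.0751 → 7.51%.

7.5%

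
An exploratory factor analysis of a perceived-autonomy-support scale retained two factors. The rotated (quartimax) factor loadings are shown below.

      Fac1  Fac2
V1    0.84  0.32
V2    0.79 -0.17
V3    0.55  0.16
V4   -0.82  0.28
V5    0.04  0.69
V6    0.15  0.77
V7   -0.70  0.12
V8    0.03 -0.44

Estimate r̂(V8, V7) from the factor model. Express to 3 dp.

r̂ = Σ λ_i·λ_j across factors = (0.03)(-0.70) + (-0.44)(0.12)
  = -0.0210 -0.0528 = -0.0738

-0.074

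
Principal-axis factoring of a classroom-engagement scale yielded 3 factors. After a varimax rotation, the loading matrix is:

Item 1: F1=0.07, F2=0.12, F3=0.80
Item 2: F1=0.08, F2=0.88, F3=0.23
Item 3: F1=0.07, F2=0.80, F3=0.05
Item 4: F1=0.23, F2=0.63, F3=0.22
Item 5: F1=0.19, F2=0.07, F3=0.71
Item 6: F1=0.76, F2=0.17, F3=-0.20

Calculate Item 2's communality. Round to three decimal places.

h² = 0.08² + 0.88² + 0.23² = 0.0064 + 0.7744 + 0.0529 = 0.8337

0.834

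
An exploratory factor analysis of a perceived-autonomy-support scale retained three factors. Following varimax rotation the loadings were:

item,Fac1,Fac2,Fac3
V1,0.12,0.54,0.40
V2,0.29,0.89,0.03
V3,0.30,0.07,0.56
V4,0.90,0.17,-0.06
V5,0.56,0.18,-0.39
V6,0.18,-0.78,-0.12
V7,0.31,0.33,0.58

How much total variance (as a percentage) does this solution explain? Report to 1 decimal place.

SS loadings by factor: 1.4406, 1.8672, 0.9810; total = 4.2888.
Total variance with 7 standardized items is 7, so the solution explains 4.2888/7 = 0.6127 = 61.27%.

61.3%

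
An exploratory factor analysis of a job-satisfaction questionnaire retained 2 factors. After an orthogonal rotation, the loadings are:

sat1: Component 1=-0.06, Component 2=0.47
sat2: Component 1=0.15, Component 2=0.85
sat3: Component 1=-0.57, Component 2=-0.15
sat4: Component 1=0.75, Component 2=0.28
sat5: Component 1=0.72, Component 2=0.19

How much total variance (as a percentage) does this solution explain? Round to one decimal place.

50.2%

SS loadings by factor: 1.4319, 1.0804; total = 2.5123.
Total variance with 5 standardized items is 5, so the solution explains 2.5123/5 = 0.5025 = 50.25%.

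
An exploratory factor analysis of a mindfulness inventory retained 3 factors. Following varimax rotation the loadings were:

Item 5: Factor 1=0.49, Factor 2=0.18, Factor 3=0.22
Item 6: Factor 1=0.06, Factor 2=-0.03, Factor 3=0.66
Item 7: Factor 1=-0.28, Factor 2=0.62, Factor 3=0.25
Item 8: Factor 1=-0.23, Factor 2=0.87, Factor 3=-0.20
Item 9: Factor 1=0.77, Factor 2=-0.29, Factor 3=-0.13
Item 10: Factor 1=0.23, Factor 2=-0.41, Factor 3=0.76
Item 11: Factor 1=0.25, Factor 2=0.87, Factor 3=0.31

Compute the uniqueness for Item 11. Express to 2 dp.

h² = 0.25² + 0.87² + 0.31² = 0.0625 + 0.7569 + 0.0961 = 0.9155
Uniqueness u² = 1 − h² = 1 − 0.9155 = 0.0845

0.08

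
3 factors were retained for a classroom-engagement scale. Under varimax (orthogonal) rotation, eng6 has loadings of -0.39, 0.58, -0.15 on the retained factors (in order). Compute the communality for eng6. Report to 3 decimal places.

h² = (-0.39)² + 0.58² + (-0.15)² = 0.1521 + 0.3364 + 0.0225 = 0.5110

0.511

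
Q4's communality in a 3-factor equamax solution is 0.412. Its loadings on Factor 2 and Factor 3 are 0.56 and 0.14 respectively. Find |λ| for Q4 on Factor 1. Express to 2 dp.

Under orthogonal rotation h² = Σλ², so λ_Factor 1² = h² − (0.3332) = 0.412 − 0.3332 = 0.0788.
|λ| = √0.0788 = 0.2807.

0.28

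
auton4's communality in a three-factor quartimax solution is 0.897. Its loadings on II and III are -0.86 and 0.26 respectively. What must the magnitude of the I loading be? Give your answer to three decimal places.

Under orthogonal rotation h² = Σλ², so λ_I² = h² − (0.8072) = 0.897 − 0.8072 = 0.0898.
|λ| = √0.0898 = 0.2997.

0.300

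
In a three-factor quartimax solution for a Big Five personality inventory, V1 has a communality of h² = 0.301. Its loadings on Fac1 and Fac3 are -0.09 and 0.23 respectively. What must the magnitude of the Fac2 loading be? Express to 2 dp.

0.49

Under orthogonal rotation h² = Σλ², so λ_Fac2² = h² − (0.0610) = 0.301 − 0.0610 = 0.2400.
|λ| = √0.2400 = 0.4899.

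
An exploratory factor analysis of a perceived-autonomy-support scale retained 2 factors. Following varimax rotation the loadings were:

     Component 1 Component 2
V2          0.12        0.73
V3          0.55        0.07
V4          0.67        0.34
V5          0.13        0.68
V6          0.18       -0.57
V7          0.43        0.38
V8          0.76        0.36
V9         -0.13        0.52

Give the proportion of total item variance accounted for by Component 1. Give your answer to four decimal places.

0.1993

SS loadings for Component 1 = 0.12² + 0.55² + 0.67² + 0.13² + 0.18² + 0.43² + 0.76² + (-0.13)² = 1.5945
Proportion of variance = 1.5945 / 8 = 0.1993.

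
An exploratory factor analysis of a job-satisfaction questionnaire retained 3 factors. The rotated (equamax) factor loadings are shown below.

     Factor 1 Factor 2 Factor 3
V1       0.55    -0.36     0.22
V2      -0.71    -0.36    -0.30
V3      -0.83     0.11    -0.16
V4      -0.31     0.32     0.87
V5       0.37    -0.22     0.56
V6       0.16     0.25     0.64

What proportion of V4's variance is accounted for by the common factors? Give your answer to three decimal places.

0.955

h² = (-0.31)² + 0.32² + 0.87² = 0.0961 + 0.1024 + 0.7569 = 0.9554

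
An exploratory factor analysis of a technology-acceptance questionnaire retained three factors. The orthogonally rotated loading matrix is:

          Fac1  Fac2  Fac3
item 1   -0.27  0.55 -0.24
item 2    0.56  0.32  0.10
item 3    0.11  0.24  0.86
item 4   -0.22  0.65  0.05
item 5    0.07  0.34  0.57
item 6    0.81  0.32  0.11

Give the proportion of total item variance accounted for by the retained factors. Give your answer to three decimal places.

0.560

SS loadings by factor: 1.1080, 1.1030, 1.1467; total = 3.3577.
Total variance with 6 standardized items is 6, so the solution explains 3.3577/6 = 0.5596.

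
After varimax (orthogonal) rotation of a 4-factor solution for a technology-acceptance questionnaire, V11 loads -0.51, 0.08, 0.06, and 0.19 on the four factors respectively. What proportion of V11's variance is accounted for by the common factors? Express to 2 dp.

0.31

h² = (-0.51)² + 0.08² + 0.06² + 0.19² = 0.2601 + 0.0064 + 0.0036 + 0.0361 = 0.3062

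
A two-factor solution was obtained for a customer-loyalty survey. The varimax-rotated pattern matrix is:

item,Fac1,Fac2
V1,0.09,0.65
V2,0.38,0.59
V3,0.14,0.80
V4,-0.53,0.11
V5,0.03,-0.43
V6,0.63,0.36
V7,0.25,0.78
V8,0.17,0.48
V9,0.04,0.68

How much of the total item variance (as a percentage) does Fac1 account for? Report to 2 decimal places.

SS loadings for Fac1 = 0.09² + 0.38² + 0.14² + (-0.53)² + 0.03² + 0.63² + 0.25² + 0.17² + 0.04² = 0.9438
With 9 standardized items, total variance = 9. Proportion = 0.9438/9 = 0.1049 → 10.49%.

10.49%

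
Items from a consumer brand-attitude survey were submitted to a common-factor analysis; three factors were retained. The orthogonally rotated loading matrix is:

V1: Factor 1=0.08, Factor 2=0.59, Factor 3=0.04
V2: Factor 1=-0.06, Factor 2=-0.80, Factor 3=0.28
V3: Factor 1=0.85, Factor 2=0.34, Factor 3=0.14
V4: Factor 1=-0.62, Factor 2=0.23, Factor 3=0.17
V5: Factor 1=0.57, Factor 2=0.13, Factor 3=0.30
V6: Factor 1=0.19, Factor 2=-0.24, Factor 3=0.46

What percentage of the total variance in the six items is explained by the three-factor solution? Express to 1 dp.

Communalities: 0.3561, 0.7220, 0.8577, 0.4662, 0.4318, 0.3053; Σh² = 3.1391.
Total variance with 6 standardized items is 6, so the solution explains 3.1391/6 = 0.5232 = 52.32%.

52.3%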